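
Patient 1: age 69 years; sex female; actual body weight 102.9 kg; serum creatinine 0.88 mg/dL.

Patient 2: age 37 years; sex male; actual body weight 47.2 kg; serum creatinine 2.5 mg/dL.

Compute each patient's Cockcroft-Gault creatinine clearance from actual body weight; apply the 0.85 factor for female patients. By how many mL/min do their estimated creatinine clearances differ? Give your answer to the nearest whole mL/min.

Patient 1: CrCl = (140 − 69) × 102.9 / (72 × 0.88) × 0.85 = 7305.9 / 63.36 × 0.85 ≈ 98.0 mL/min
Patient 2: CrCl = (140 − 37) × 47.2 / (72 × 2.5) = 4861.6 / 180.00 ≈ 27.0 mL/min
|98.0 − 27.0| = 71.0 mL/min

71 mL/min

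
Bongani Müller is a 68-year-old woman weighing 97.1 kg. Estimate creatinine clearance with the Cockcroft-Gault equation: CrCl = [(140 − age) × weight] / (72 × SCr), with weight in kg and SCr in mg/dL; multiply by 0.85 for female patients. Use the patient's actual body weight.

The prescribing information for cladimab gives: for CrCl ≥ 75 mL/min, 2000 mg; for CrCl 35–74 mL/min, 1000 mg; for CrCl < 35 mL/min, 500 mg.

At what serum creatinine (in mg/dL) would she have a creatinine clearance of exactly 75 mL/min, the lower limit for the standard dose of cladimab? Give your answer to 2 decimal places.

Standard dose requires CrCl ≥ 75 mL/min.
Set (140 − 68) × 97.1 × 0.85 / (72 × SCr) = 75
SCr = (140 − 68) × 97.1 × 0.85 / (72 × 75) = 1.100 mg/dL

1.10 mg/dL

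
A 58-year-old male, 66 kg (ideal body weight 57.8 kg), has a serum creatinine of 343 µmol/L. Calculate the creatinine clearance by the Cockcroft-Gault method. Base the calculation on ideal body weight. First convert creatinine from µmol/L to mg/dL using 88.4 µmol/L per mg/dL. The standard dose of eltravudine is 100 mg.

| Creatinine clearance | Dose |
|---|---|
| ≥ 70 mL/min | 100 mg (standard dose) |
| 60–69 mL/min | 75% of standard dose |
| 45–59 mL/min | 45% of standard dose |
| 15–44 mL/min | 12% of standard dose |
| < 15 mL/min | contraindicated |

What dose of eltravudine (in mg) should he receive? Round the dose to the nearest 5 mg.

SCr = 343 / 88.4 = 3.88 mg/dL
CrCl = (140 − 58) × 57.8 / (72 × 3.88) = 4739.6 / 279.36 ≈ 17.0 mL/min
CrCl ≈ 17 mL/min → bracket 15–44 mL/min.
12% of 100 mg = 12 mg → 10 mg

10 mg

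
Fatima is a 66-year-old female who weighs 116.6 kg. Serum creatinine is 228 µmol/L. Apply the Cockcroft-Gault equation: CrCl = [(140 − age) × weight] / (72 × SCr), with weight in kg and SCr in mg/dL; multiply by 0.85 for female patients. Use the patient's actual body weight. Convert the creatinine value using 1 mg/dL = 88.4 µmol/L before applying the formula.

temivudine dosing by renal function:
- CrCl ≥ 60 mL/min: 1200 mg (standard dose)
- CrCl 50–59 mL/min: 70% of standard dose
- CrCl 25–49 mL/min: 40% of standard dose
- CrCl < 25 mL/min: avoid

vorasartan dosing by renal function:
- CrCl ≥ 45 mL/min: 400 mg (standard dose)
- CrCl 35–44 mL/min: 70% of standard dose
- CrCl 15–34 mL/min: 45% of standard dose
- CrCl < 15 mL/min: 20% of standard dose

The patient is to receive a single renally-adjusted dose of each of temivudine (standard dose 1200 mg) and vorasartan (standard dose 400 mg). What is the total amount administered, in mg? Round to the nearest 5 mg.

760 mg

SCr = 228 / 88.4 = 2.579 mg/dL
CrCl = (140 − 66) × 116.6 / (72 × 2.579) × 0.85 = 8628.4 / 185.69 × 0.85 ≈ 39.5 mL/min
CrCl ≈ 39 mL/min.
temivudine: 25–49 mL/min → 40% of 1200 mg = 480 mg.
vorasartan: 35–44 mL/min → 70% of 400 mg = 280 mg.
Total = 480 + 280 = 760 mg.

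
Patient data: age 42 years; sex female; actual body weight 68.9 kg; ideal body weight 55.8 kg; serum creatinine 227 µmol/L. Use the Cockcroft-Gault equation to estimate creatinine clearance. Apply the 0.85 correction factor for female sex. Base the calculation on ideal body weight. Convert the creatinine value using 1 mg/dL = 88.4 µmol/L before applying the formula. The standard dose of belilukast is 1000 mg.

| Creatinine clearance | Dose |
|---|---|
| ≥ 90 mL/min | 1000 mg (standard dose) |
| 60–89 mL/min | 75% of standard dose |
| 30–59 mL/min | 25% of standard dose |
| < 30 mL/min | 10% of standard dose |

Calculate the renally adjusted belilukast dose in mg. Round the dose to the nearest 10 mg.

100 mg

SCr = 227 / 88.4 = 2.568 mg/dL
CrCl = (140 − 42) × 55.8 / (72 × 2.568) × 0.85 = 5468.4 / 184.90 × 0.85 ≈ 25.1 mL/min
CrCl ≈ 25 mL/min → bracket < 30 mL/min.
10% of 1000 mg = 100 mg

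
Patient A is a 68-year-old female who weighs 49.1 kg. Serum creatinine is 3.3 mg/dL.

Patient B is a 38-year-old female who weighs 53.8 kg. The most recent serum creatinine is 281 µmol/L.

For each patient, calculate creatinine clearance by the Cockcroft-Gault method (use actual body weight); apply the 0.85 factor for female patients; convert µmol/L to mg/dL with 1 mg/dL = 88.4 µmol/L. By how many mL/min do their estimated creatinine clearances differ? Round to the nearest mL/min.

8 mL/min

Patient A: CrCl = (140 − 68) × 49.1 / (72 × 3.3) × 0.85 = 3535.2 / 237.60 × 0.85 ≈ 12.6 mL/min
Patient B: SCr = 281 / 88.4 = 3.179 mg/dL
Patient B: CrCl = (140 − 38) × 53.8 / (72 × 3.179) × 0.85 = 5487.6 / 228.89 × 0.85 ≈ 20.4 mL/min
|12.6 − 20.4| = 7.8 mL/min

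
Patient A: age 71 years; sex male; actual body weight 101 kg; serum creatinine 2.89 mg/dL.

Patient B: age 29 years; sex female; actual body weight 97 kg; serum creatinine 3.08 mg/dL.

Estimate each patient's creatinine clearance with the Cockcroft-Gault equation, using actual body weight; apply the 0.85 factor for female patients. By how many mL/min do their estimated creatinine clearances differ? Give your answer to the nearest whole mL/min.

8 mL/min

Patient A: CrCl = (140 − 71) × 101 / (72 × 2.89) = 6969.0 / 208.08 ≈ 33.5 mL/min
Patient B: CrCl = (140 − 29) × 97 / (72 × 3.08) × 0.85 = 10767.0 / 221.76 × 0.85 ≈ 41.3 mL/min
|33.5 − 41.3| = 7.8 mL/min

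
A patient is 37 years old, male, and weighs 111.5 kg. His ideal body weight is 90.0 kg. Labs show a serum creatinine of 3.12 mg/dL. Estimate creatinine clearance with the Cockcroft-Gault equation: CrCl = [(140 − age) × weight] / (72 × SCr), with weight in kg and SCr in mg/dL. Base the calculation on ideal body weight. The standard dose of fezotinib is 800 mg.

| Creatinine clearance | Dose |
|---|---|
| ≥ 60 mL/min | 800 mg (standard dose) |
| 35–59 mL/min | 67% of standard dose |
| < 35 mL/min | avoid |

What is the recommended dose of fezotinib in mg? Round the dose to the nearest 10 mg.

CrCl = (140 − 37) × 90 / (72 × 3.12) = 9270.0 / 224.64 ≈ 41.3 mL/min
CrCl ≈ 41 mL/min → bracket 35–59 mL/min.
67% of 800 mg = 536 mg → 540 mg

540 mg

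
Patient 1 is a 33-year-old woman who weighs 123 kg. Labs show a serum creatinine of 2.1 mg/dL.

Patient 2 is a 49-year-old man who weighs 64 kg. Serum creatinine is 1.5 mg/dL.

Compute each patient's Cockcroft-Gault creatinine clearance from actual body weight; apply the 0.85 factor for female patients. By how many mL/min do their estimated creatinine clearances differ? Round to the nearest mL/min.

20 mL/min

Patient 1: CrCl = (140 − 33) × 123 / (72 × 2.1) × 0.85 = 13161.0 / 151.20 × 0.85 ≈ 74.0 mL/min
Patient 2: CrCl = (140 − 49) × 64 / (72 × 1.5) = 5824.0 / 108.00 ≈ 53.9 mL/min
|74.0 − 53.9| = 20.1 mL/min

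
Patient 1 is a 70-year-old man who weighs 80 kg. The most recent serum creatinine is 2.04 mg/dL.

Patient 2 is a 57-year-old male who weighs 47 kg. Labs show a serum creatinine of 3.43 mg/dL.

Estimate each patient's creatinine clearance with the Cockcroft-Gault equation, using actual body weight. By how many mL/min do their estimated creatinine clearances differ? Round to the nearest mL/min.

22 mL/min

Patient 1: CrCl = (140 − 70) × 80 / (72 × 2.04) = 5600.0 / 146.88 ≈ 38.1 mL/min
Patient 2: CrCl = (140 − 57) × 47 / (72 × 3.43) = 3901.0 / 246.96 ≈ 15.8 mL/min
|38.1 − 15.8| = 22.3 mL/min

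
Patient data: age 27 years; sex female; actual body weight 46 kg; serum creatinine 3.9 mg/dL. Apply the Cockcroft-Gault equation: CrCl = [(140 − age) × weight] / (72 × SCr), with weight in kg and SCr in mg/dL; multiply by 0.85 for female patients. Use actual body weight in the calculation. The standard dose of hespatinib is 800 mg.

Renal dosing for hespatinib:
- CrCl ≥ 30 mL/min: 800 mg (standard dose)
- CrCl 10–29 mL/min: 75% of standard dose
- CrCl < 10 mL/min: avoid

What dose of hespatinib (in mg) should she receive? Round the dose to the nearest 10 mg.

CrCl = (140 − 27) × 46 / (72 × 3.9) × 0.85 = 5198.0 / 280.80 × 0.85 ≈ 15.7 mL/min
CrCl ≈ 16 mL/min → bracket 10–29 mL/min.
75% of 800 mg = 600 mg

600 mg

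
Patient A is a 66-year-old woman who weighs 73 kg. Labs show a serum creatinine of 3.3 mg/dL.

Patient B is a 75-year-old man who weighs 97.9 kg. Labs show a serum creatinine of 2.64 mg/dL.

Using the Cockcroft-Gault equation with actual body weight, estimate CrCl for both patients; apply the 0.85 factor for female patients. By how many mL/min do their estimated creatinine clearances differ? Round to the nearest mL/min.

Patient A: CrCl = (140 − 66) × 73 / (72 × 3.3) × 0.85 = 5402.0 / 237.60 × 0.85 ≈ 19.3 mL/min
Patient B: CrCl = (140 − 75) × 97.9 / (72 × 2.64) = 6363.5 / 190.08 ≈ 33.5 mL/min
|19.3 − 33.5| = 14.2 mL/min

14 mL/min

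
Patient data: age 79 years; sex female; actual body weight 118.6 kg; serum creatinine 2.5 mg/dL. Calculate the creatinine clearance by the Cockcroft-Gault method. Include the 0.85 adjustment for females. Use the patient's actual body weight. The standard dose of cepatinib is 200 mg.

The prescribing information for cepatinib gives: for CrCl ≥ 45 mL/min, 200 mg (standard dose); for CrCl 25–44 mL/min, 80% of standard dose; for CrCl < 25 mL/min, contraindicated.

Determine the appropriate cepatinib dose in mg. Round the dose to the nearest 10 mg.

160 mg

CrCl = (140 − 79) × 118.6 / (72 × 2.5) × 0.85 = 7234.6 / 180.00 × 0.85 ≈ 34.2 mL/min
CrCl ≈ 34 mL/min → bracket 25–44 mL/min.
80% of 200 mg = 160 mg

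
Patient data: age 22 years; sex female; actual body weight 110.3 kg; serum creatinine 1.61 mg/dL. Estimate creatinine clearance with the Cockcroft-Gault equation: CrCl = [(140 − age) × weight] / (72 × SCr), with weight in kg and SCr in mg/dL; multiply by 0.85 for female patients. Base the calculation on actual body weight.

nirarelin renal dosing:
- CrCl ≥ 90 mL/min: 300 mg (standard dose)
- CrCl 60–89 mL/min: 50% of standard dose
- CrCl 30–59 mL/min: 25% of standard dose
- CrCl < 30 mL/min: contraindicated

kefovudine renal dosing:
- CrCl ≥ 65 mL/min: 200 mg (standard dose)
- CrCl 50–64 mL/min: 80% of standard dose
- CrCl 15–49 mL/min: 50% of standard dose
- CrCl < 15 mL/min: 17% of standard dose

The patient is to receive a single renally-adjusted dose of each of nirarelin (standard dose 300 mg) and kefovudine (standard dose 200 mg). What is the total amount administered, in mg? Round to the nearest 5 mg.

CrCl = (140 − 22) × 110.3 / (72 × 1.61) × 0.85 = 13015.4 / 115.92 × 0.85 ≈ 95.4 mL/min
CrCl ≈ 95 mL/min.
nirarelin: ≥ 90 mL/min → 100% of 300 mg = 300 mg.
kefovudine: ≥ 65 mL/min → 100% of 200 mg = 200 mg.
Total = 300 + 200 = 500 mg.

500 mg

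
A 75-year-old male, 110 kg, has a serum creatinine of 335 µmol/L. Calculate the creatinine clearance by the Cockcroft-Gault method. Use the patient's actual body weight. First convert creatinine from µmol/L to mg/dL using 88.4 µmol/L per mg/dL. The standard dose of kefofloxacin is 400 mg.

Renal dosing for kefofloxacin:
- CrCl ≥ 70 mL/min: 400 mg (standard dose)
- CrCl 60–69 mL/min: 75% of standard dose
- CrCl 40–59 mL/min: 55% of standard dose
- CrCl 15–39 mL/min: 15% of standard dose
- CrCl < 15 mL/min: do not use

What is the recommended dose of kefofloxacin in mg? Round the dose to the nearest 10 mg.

60 mg

SCr = 335 / 88.4 = 3.79 mg/dL
CrCl = (140 − 75) × 110 / (72 × 3.79) = 7150.0 / 272.88 ≈ 26.2 mL/min
CrCl ≈ 26 mL/min → bracket 15–39 mL/min.
15% of 400 mg = 60 mg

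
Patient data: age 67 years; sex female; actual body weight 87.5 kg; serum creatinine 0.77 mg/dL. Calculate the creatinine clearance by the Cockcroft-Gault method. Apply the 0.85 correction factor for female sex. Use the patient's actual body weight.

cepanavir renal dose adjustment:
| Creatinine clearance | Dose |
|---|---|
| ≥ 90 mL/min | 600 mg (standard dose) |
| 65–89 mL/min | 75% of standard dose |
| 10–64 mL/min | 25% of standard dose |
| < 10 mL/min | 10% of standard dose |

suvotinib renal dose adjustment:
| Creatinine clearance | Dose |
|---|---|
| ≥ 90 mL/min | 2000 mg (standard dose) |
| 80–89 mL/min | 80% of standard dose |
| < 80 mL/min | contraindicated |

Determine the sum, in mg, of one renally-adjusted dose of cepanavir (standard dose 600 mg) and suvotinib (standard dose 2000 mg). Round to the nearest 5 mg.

2600 mg

CrCl = (140 − 67) × 87.5 / (72 × 0.77) × 0.85 = 6387.5 / 55.44 × 0.85 ≈ 97.9 mL/min
CrCl ≈ 98 mL/min.
cepanavir: ≥ 90 mL/min → 100% of 600 mg = 600 mg.
suvotinib: ≥ 90 mL/min → 100% of 2000 mg = 2000 mg.
Total = 600 + 2000 = 2600 mg.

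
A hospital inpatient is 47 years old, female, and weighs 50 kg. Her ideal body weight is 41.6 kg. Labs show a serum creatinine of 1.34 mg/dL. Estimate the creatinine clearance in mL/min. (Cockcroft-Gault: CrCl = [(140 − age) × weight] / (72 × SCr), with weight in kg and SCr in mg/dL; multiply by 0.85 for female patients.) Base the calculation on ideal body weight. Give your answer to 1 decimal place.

34.1 mL/min

CrCl = (140 − 47) × 41.6 / (72 × 1.34) × 0.85 = 3868.8 / 96.48 × 0.85 ≈ 34.1 mL/min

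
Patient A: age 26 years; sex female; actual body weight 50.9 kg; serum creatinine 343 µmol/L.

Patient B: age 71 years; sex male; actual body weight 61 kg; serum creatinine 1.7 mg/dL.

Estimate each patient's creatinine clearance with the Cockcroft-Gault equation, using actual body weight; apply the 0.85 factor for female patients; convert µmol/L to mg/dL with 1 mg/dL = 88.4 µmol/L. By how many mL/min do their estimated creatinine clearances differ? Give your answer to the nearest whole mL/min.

17 mL/min

Patient A: SCr = 343 / 88.4 = 3.88 mg/dL
Patient A: CrCl = (140 − 26) × 50.9 / (72 × 3.88) × 0.85 = 5802.6 / 279.36 × 0.85 ≈ 17.7 mL/min
Patient B: CrCl = (140 − 71) × 61 / (72 × 1.7) = 4209.0 / 122.40 ≈ 34.4 mL/min
|17.7 − 34.4| = 16.7 mL/min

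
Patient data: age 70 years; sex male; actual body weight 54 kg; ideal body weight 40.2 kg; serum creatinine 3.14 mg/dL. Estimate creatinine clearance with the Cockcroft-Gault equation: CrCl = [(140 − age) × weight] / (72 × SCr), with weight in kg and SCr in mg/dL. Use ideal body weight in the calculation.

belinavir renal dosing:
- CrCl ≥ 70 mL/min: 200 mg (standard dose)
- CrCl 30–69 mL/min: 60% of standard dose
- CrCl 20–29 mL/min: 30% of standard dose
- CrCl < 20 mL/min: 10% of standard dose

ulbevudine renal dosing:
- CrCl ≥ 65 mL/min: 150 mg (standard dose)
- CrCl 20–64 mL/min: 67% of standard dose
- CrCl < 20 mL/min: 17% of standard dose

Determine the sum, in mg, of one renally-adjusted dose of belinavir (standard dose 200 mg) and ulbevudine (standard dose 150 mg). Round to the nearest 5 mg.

45 mg

CrCl = (140 − 70) × 40.2 / (72 × 3.14) = 2814.0 / 226.08 ≈ 12.4 mL/min
CrCl ≈ 12 mL/min.
belinavir: < 20 mL/min → 10% of 200 mg = 20 mg.
ulbevudine: < 20 mL/min → 17% of 150 mg = 25.5 mg.
Total = 20 + 25.5 = 45.5 mg.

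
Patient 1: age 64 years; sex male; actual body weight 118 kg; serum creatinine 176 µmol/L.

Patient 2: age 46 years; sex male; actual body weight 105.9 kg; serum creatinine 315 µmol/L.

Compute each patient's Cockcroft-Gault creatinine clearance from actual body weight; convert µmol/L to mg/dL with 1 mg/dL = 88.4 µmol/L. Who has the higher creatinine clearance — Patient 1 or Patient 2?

Patient 1

Patient 1: SCr = 176 / 88.4 = 1.991 mg/dL
Patient 1: CrCl = (140 − 64) × 118 / (72 × 1.991) = 8968.0 / 143.35 ≈ 62.6 mL/min
Patient 2: SCr = 315 / 88.4 = 3.563 mg/dL
Patient 2: CrCl = (140 − 46) × 105.9 / (72 × 3.563) = 9954.6 / 256.54 ≈ 38.8 mL/min
62.6 vs 38.8 mL/min → Patient 1 is higher.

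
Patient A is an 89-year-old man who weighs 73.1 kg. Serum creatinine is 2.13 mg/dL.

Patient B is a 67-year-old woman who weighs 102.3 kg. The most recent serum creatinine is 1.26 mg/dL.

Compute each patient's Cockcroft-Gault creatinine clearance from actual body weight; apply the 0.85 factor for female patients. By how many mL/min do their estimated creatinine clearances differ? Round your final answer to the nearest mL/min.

Patient A: CrCl = (140 − 89) × 73.1 / (72 × 2.13) = 3728.1 / 153.36 ≈ 24.3 mL/min
Patient B: CrCl = (140 − 67) × 102.3 / (72 × 1.26) × 0.85 = 7467.9 / 90.72 × 0.85 ≈ 70.0 mL/min
|24.3 − 70.0| = 45.7 mL/min

46 mL/min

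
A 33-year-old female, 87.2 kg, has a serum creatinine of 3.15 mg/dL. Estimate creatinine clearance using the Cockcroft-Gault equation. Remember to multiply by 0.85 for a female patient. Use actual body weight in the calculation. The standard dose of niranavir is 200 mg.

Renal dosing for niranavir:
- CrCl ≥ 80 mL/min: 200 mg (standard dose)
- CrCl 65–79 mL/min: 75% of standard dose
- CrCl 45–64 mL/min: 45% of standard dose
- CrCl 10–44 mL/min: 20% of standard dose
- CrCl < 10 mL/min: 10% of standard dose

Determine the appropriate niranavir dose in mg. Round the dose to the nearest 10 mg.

CrCl = (140 − 33) × 87.2 / (72 × 3.15) × 0.85 = 9330.4 / 226.80 × 0.85 ≈ 35.0 mL/min
CrCl ≈ 35 mL/min → bracket 10–44 mL/min.
20% of 200 mg = 40 mg

40 mg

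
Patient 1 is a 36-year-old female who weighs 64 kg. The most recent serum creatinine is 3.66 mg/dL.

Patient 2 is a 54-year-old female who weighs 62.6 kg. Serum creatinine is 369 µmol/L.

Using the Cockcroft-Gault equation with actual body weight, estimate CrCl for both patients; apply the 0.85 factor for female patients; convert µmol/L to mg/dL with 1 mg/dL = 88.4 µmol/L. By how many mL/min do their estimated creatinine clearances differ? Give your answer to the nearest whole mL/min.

Patient 1: CrCl = (140 − 36) × 64 / (72 × 3.66) × 0.85 = 6656.0 / 263.52 × 0.85 ≈ 21.5 mL/min
Patient 2: SCr = 369 / 88.4 = 4.174 mg/dL
Patient 2: CrCl = (140 − 54) × 62.6 / (72 × 4.174) × 0.85 = 5383.6 / 300.53 × 0.85 ≈ 15.2 mL/min
|21.5 − 15.2| = 6.3 mL/min

6 mL/min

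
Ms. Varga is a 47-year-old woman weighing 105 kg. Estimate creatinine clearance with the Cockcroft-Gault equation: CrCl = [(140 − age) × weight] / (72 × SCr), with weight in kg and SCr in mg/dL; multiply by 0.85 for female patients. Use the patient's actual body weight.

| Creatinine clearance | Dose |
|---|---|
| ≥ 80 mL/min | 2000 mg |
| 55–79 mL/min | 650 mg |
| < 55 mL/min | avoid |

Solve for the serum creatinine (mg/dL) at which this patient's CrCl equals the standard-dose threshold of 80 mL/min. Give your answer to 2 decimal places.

Standard dose requires CrCl ≥ 80 mL/min.
Set (140 − 47) × 105 × 0.85 / (72 × SCr) = 80
SCr = (140 − 47) × 105 × 0.85 / (72 × 80) = 1.441 mg/dL

1.44 mg/dL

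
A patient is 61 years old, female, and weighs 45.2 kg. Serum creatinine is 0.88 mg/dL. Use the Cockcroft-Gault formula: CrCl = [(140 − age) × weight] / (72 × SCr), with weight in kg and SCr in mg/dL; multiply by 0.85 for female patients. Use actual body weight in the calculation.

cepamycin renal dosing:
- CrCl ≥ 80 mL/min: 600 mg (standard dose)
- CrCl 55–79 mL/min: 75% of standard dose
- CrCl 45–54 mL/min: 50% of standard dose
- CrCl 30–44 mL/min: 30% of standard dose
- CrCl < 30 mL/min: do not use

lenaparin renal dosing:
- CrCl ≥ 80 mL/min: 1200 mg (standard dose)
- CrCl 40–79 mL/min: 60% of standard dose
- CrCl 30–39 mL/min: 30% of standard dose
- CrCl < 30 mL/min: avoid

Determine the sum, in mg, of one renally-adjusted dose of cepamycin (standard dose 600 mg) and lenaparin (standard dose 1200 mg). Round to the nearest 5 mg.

1020 mg

CrCl = (140 − 61) × 45.2 / (72 × 0.88) × 0.85 = 3570.8 / 63.36 × 0.85 ≈ 47.9 mL/min
CrCl ≈ 48 mL/min.
cepamycin: 45–54 mL/min → 50% of 600 mg = 300 mg.
lenaparin: 40–79 mL/min → 60% of 1200 mg = 720 mg.
Total = 300 + 720 = 1020 mg.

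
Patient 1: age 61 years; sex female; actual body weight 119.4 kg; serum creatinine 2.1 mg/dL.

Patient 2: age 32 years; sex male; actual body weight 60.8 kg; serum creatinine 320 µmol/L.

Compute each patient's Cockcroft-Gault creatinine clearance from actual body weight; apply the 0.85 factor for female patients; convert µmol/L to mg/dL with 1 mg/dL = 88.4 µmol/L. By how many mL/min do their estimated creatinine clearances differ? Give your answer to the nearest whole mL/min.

Patient 1: CrCl = (140 − 61) × 119.4 / (72 × 2.1) × 0.85 = 9432.6 / 151.20 × 0.85 ≈ 53.0 mL/min
Patient 2: SCr = 320 / 88.4 = 3.62 mg/dL
Patient 2: CrCl = (140 − 32) × 60.8 / (72 × 3.62) = 6566.4 / 260.64 ≈ 25.2 mL/min
|53.0 − 25.2| = 27.8 mL/min

28 mL/min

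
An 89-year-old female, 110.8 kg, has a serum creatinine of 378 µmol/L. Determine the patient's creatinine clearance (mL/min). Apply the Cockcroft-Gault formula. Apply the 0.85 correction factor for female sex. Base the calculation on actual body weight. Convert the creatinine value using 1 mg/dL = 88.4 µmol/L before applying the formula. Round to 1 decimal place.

SCr = 378 / 88.4 = 4.276 mg/dL
CrCl = (140 − 89) × 110.8 / (72 × 4.276) × 0.85 = 5650.8 / 307.87 × 0.85 ≈ 15.6 mL/min

15.6 mL/min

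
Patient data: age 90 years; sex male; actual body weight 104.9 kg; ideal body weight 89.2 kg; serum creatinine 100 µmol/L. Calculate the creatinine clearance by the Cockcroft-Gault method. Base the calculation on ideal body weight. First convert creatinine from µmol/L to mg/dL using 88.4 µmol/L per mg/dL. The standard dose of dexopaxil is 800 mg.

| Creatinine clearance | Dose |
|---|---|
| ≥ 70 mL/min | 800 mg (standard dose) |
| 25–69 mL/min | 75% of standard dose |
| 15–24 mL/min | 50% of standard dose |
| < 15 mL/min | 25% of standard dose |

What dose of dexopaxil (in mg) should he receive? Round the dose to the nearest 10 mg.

SCr = 100 / 88.4 = 1.131 mg/dL
CrCl = (140 − 90) × 89.2 / (72 × 1.131) = 4460.0 / 81.43 ≈ 54.8 mL/min
CrCl ≈ 55 mL/min → bracket 25–69 mL/min.
75% of 800 mg = 600 mg

600 mg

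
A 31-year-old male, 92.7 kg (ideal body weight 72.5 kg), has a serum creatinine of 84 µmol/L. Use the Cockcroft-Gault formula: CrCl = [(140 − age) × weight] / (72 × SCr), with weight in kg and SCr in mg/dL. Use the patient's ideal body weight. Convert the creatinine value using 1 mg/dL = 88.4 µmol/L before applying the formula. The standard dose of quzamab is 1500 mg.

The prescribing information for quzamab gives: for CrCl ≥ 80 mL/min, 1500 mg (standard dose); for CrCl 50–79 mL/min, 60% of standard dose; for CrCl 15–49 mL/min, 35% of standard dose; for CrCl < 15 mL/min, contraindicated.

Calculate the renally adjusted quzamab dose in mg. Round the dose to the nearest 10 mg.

1500 mg

SCr = 84 / 88.4 = 0.95 mg/dL
CrCl = (140 − 31) × 72.5 / (72 × 0.95) = 7902.5 / 68.40 ≈ 115.5 mL/min
CrCl ≈ 116 mL/min → bracket ≥ 80 mL/min.
100% of 1500 mg = 1500 mg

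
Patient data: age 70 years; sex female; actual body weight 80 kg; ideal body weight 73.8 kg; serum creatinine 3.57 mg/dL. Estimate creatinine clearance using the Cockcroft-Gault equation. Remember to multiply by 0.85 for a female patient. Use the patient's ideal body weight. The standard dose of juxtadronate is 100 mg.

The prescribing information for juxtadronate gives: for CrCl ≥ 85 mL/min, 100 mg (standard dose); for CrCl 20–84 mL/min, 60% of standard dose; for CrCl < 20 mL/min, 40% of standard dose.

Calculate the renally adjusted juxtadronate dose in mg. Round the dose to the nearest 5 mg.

40 mg

CrCl = (140 − 70) × 73.8 / (72 × 3.57) × 0.85 = 5166.0 / 257.04 × 0.85 ≈ 17.1 mL/min
CrCl ≈ 17 mL/min → bracket < 20 mL/min.
40% of 100 mg = 40 mg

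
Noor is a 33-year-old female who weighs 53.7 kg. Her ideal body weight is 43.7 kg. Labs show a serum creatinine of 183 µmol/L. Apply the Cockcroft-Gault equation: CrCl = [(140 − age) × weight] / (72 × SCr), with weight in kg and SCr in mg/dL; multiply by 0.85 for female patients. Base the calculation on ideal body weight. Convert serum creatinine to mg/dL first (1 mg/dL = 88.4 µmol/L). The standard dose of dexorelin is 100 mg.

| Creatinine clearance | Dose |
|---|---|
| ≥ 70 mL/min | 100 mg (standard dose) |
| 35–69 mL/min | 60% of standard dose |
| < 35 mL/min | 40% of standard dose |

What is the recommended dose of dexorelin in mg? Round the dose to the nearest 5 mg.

SCr = 183 / 88.4 = 2.07 mg/dL
CrCl = (140 − 33) × 43.7 / (72 × 2.07) × 0.85 = 4675.9 / 149.04 × 0.85 ≈ 26.7 mL/min
CrCl ≈ 27 mL/min → bracket < 35 mL/min.
40% of 100 mg = 40 mg

40 mg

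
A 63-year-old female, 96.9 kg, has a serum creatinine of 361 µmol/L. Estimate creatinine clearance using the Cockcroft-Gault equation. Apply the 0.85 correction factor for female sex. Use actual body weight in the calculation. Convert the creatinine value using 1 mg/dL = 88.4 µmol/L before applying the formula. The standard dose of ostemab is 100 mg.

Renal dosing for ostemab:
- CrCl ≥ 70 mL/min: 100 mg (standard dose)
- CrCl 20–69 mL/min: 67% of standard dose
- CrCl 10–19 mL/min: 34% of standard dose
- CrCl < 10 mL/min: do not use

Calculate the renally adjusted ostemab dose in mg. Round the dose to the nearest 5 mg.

65 mg

SCr = 361 / 88.4 = 4.084 mg/dL
CrCl = (140 − 63) × 96.9 / (72 × 4.084) × 0.85 = 7461.3 / 294.05 × 0.85 ≈ 21.6 mL/min
CrCl ≈ 22 mL/min → bracket 20–69 mL/min.
67% of 100 mg = 67 mg → 65 mg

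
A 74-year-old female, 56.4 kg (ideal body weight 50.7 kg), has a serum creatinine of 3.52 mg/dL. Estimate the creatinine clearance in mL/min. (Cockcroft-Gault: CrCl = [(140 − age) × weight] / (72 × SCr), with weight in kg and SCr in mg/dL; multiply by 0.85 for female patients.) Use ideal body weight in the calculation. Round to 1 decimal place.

11.2 mL/min

CrCl = (140 − 74) × 50.7 / (72 × 3.52) × 0.85 = 3346.2 / 253.44 × 0.85 ≈ 11.2 mL/min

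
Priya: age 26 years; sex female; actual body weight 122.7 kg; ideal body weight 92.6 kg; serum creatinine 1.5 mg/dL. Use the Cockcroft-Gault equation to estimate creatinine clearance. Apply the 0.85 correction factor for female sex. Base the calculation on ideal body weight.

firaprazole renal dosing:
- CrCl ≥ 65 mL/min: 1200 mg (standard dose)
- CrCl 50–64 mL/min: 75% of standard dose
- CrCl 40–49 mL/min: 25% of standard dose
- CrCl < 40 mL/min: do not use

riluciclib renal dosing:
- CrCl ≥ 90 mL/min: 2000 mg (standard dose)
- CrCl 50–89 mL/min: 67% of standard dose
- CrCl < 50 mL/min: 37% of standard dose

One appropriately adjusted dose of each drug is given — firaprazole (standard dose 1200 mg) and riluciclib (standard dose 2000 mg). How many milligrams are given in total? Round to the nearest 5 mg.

2540 mg

CrCl = (140 − 26) × 92.6 / (72 × 1.5) × 0.85 = 10556.4 / 108.00 × 0.85 ≈ 83.1 mL/min
CrCl ≈ 83 mL/min.
firaprazole: ≥ 65 mL/min → 100% of 1200 mg = 1200 mg.
riluciclib: 50–89 mL/min → 67% of 2000 mg = 1340 mg.
Total = 1200 + 1340 = 2540 mg.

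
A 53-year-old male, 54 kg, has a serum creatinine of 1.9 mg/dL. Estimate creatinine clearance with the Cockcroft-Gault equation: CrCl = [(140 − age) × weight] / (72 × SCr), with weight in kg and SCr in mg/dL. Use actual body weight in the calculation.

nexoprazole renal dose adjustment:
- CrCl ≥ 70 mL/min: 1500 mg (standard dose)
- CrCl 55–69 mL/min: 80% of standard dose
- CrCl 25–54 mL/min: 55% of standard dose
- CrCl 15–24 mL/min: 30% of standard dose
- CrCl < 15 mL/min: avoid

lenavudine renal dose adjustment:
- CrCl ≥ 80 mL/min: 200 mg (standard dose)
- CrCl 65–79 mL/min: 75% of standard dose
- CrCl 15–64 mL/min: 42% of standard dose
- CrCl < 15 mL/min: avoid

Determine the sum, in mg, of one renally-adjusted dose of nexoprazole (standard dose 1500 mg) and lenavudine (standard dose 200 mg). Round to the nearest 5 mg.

910 mg

CrCl = (140 − 53) × 54 / (72 × 1.9) = 4698.0 / 136.80 ≈ 34.3 mL/min
CrCl ≈ 34 mL/min.
nexoprazole: 25–54 mL/min → 55% of 1500 mg = 825 mg.
lenavudine: 15–64 mL/min → 42% of 200 mg = 84 mg.
Total = 825 + 84 = 909 mg.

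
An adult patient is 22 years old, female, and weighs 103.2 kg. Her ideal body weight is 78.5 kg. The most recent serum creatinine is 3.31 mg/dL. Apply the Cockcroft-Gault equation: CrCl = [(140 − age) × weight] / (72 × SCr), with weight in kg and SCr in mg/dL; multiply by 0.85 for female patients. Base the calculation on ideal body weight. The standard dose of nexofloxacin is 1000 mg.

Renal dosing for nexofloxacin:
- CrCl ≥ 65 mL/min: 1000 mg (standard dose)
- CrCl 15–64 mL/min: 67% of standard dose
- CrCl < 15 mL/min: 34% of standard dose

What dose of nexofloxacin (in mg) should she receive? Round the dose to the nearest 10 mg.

CrCl = (140 − 22) × 78.5 / (72 × 3.31) × 0.85 = 9263.0 / 238.32 × 0.85 ≈ 33.0 mL/min
CrCl ≈ 33 mL/min → bracket 15–64 mL/min.
67% of 1000 mg = 670 mg

670 mg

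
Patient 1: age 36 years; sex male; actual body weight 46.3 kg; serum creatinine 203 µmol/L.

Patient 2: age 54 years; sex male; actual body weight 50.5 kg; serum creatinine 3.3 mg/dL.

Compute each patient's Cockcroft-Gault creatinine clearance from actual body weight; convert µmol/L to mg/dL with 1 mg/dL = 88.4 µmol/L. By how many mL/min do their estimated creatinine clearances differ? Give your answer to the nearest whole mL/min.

Patient 1: SCr = 203 / 88.4 = 2.296 mg/dL
Patient 1: CrCl = (140 − 36) × 46.3 / (72 × 2.296) = 4815.2 / 165.31 ≈ 29.1 mL/min
Patient 2: CrCl = (140 − 54) × 50.5 / (72 × 3.3) = 4343.0 / 237.60 ≈ 18.3 mL/min
|29.1 − 18.3| = 10.8 mL/min

11 mL/min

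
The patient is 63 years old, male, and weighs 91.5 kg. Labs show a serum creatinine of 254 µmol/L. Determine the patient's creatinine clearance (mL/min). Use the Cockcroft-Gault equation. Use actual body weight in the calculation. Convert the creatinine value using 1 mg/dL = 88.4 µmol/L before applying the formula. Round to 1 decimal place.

34.1 mL/min

SCr = 254 / 88.4 = 2.873 mg/dL
CrCl = (140 − 63) × 91.5 / (72 × 2.873) = 7045.5 / 206.86 ≈ 34.1 mL/min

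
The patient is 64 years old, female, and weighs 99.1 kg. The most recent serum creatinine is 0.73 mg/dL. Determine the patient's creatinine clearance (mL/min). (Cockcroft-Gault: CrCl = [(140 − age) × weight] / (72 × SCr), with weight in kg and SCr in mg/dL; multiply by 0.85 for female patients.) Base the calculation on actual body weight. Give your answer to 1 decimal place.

121.8 mL/min

CrCl = (140 − 64) × 99.1 / (72 × 0.73) × 0.85 = 7531.6 / 52.56 × 0.85 ≈ 121.8 mL/min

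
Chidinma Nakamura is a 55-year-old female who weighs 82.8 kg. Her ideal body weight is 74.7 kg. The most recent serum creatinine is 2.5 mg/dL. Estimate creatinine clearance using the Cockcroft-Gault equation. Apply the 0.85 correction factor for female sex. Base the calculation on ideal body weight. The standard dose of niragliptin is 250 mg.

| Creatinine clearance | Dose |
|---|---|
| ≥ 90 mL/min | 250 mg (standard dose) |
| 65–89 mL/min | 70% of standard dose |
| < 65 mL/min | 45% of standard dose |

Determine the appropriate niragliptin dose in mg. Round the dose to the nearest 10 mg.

110 mg

CrCl = (140 − 55) × 74.7 / (72 × 2.5) × 0.85 = 6349.5 / 180.00 × 0.85 ≈ 30.0 mL/min
CrCl ≈ 30 mL/min → bracket < 65 mL/min.
45% of 250 mg = 112.5 mg → 110 mg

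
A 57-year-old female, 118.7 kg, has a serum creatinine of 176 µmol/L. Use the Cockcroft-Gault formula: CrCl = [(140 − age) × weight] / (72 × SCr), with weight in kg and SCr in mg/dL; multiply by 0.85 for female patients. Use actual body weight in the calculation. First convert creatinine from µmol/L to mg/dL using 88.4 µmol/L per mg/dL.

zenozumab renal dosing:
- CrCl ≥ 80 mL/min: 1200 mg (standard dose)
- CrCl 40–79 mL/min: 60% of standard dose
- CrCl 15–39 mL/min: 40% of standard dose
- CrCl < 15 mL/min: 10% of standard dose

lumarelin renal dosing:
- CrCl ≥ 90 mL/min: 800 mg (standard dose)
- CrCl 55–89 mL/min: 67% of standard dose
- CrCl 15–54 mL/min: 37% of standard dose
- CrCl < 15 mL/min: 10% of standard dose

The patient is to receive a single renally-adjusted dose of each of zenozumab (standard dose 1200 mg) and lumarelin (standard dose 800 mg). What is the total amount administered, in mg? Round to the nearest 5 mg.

1255 mg

SCr = 176 / 88.4 = 1.991 mg/dL
CrCl = (140 − 57) × 118.7 / (72 × 1.991) × 0.85 = 9852.1 / 143.35 × 0.85 ≈ 58.4 mL/min
CrCl ≈ 58 mL/min.
zenozumab: 40–79 mL/min → 60% of 1200 mg = 720 mg.
lumarelin: 55–89 mL/min → 67% of 800 mg = 536 mg.
Total = 720 + 536 = 1256 mg.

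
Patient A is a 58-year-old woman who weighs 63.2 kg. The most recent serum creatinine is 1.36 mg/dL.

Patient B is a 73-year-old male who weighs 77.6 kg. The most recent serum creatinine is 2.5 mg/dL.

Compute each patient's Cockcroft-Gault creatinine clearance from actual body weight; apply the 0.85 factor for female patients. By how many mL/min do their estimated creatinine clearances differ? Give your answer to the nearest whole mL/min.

Patient A: CrCl = (140 − 58) × 63.2 / (72 × 1.36) × 0.85 = 5182.4 / 97.92 × 0.85 ≈ 45.0 mL/min
Patient B: CrCl = (140 − 73) × 77.6 / (72 × 2.5) = 5199.2 / 180.00 ≈ 28.9 mL/min
|45.0 − 28.9| = 16.1 mL/min

16 mL/min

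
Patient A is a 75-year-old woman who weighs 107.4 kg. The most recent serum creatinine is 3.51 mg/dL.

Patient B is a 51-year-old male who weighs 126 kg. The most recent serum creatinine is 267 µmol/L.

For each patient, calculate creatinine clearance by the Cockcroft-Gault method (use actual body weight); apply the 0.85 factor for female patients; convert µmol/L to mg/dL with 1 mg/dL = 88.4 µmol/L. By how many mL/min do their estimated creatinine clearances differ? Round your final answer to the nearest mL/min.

Patient A: CrCl = (140 − 75) × 107.4 / (72 × 3.51) × 0.85 = 6981.0 / 252.72 × 0.85 ≈ 23.5 mL/min
Patient B: SCr = 267 / 88.4 = 3.02 mg/dL
Patient B: CrCl = (140 − 51) × 126 / (72 × 3.02) = 11214.0 / 217.44 ≈ 51.6 mL/min
|23.5 − 51.6| = 28.1 mL/min

28 mL/min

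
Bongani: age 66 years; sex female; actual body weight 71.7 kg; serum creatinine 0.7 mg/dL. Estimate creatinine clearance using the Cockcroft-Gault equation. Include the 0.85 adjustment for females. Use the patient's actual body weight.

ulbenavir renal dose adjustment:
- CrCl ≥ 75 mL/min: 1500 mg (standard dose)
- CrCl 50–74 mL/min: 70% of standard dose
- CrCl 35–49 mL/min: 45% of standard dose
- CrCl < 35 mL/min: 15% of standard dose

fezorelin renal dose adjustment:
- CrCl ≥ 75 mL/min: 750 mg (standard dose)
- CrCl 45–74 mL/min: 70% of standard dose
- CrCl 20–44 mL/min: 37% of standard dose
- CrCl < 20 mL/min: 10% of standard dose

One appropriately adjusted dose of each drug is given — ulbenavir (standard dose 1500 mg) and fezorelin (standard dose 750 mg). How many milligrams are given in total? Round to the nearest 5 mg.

CrCl = (140 − 66) × 71.7 / (72 × 0.7) × 0.85 = 5305.8 / 50.40 × 0.85 ≈ 89.5 mL/min
CrCl ≈ 89 mL/min.
ulbenavir: ≥ 75 mL/min → 100% of 1500 mg = 1500 mg.
fezorelin: ≥ 75 mL/min → 100% of 750 mg = 750 mg.
Total = 1500 + 750 = 2250 mg.

2250 mg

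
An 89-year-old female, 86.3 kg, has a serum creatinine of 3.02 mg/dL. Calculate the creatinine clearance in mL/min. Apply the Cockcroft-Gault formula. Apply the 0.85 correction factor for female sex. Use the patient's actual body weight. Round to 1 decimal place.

17.2 mL/min

CrCl = (140 − 89) × 86.3 / (72 × 3.02) × 0.85 = 4401.3 / 217.44 × 0.85 ≈ 17.2 mL/min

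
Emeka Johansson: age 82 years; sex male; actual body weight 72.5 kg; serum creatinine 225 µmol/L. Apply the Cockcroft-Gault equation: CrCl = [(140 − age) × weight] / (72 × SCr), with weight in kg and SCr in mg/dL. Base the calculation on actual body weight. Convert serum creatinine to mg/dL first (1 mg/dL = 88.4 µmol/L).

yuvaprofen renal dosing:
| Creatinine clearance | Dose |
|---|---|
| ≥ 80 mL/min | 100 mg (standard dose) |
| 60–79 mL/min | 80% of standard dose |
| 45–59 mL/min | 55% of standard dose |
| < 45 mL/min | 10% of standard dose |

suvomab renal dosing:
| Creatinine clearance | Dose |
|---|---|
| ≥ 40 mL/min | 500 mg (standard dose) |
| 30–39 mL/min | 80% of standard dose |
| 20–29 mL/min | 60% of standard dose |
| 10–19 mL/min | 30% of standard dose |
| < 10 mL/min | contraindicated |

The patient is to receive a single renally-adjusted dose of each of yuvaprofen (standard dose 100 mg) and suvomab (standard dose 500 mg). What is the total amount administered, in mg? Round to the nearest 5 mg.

SCr = 225 / 88.4 = 2.545 mg/dL
CrCl = (140 − 82) × 72.5 / (72 × 2.545) = 4205.0 / 183.24 ≈ 22.9 mL/min
CrCl ≈ 23 mL/min.
yuvaprofen: < 45 mL/min → 10% of 100 mg = 10 mg.
suvomab: 20–29 mL/min → 60% of 500 mg = 300 mg.
Total = 10 + 300 = 310 mg.

310 mg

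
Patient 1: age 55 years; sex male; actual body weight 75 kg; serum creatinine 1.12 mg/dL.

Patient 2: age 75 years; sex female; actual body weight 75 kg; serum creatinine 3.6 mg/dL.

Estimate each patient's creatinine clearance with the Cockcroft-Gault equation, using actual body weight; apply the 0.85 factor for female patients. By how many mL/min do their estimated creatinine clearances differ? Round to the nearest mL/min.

Patient 1: CrCl = (140 − 55) × 75 / (72 × 1.12) = 6375.0 / 80.64 ≈ 79.1 mL/min
Patient 2: CrCl = (140 − 75) × 75 / (72 × 3.6) × 0.85 = 4875.0 / 259.20 × 0.85 ≈ 16.0 mL/min
|79.1 − 16.0| = 63.1 mL/min

63 mL/min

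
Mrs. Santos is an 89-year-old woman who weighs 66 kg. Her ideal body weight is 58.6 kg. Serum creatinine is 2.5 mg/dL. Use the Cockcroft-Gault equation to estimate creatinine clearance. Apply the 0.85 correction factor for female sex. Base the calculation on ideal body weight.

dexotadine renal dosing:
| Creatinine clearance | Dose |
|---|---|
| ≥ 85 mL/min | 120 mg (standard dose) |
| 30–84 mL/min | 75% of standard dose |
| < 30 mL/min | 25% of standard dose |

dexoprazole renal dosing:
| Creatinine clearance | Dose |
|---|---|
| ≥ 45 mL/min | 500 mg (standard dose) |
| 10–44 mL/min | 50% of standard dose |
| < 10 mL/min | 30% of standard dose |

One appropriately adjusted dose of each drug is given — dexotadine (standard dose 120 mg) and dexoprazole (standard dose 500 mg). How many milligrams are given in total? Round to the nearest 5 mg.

CrCl = (140 − 89) × 58.6 / (72 × 2.5) × 0.85 = 2988.6 / 180.00 × 0.85 ≈ 14.1 mL/min
CrCl ≈ 14 mL/min.
dexotadine: < 30 mL/min → 25% of 120 mg = 30 mg.
dexoprazole: 10–44 mL/min → 50% of 500 mg = 250 mg.
Total = 30 + 250 = 280 mg.

280 mg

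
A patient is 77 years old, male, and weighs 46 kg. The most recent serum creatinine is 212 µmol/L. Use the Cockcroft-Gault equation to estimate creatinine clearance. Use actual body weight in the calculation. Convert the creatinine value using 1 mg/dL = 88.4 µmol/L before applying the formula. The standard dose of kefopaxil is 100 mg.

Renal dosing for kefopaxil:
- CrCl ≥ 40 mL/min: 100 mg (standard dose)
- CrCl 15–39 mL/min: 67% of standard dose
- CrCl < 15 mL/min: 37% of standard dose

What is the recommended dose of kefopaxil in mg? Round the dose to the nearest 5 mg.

65 mg

SCr = 212 / 88.4 = 2.398 mg/dL
CrCl = (140 − 77) × 46 / (72 × 2.398) = 2898.0 / 172.66 ≈ 16.8 mL/min
CrCl ≈ 17 mL/min → bracket 15–39 mL/min.
67% of 100 mg = 67 mg → 65 mg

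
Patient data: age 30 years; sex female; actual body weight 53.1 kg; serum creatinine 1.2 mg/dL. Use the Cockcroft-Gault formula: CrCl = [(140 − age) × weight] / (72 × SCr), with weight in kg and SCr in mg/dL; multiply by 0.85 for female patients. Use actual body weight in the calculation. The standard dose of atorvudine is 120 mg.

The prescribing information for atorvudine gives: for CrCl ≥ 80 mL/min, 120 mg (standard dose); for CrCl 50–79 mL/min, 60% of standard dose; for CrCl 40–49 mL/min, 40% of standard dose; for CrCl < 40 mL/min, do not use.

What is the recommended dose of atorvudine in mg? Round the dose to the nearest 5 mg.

CrCl = (140 − 30) × 53.1 / (72 × 1.2) × 0.85 = 5841.0 / 86.40 × 0.85 ≈ 57.5 mL/min
CrCl ≈ 57 mL/min → bracket 50–79 mL/min.
60% of 120 mg = 72 mg → 70 mg

70 mg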